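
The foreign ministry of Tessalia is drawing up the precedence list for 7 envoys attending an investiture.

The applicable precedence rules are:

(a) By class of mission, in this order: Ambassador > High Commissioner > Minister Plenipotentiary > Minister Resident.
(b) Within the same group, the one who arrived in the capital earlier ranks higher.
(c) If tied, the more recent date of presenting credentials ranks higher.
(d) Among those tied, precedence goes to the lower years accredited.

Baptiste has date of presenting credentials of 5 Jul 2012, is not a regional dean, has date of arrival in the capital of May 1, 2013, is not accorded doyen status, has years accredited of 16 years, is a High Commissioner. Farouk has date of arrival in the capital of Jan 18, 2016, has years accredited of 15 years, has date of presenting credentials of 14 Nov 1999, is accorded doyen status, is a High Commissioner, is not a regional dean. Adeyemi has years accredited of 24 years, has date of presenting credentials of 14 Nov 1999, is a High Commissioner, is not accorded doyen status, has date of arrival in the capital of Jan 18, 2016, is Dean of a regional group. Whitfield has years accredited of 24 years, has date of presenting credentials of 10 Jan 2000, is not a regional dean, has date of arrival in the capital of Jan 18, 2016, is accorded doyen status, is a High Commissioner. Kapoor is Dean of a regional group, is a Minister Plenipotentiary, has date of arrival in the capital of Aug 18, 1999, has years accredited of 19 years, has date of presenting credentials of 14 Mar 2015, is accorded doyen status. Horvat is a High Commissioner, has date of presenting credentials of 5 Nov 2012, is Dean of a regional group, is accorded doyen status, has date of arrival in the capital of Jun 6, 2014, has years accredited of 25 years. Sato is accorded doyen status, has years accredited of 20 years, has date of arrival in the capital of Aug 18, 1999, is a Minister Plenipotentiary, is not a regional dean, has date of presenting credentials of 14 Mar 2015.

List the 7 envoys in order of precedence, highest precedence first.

By class of mission: Baptiste, Horvat, Whitfield, Farouk and Adeyemi (High Commissioner); then Kapoor and Sato (Minister Plenipotentiary).
Among Baptiste, Horvat, Whitfield, Farouk and Adeyemi, by date of arrival in the capital (earlier first): Baptiste (May 1, 2013) before Horvat (Jun 6, 2014) before Whitfield, Farouk and Adeyemi (Jan 18, 2016).
Among Whitfield, Farouk and Adeyemi, by date of presenting credentials (later first): Whitfield (10 Jan 2000) before Farouk and Adeyemi (14 Nov 1999).
Among Farouk and Adeyemi, by years accredited (lower first): Farouk (15 years) before Adeyemi (24 years).
Kapoor and Sato both have date of arrival in the capital Aug 18, 1999, so the next rule applies.
Kapoor and Sato both have date of presenting credentials 14 Mar 2015, so the next rule applies.
Among Kapoor and Sato, by years accredited (lower first): Kapoor (19 years) before Sato (20 years).
Full order: Baptiste, Horvat, Whitfield, Farouk, Adeyemi, Kapoor, Sato.

Baptiste, Horvat, Whitfield, Farouk, Adeyemi, Kapoor, Sato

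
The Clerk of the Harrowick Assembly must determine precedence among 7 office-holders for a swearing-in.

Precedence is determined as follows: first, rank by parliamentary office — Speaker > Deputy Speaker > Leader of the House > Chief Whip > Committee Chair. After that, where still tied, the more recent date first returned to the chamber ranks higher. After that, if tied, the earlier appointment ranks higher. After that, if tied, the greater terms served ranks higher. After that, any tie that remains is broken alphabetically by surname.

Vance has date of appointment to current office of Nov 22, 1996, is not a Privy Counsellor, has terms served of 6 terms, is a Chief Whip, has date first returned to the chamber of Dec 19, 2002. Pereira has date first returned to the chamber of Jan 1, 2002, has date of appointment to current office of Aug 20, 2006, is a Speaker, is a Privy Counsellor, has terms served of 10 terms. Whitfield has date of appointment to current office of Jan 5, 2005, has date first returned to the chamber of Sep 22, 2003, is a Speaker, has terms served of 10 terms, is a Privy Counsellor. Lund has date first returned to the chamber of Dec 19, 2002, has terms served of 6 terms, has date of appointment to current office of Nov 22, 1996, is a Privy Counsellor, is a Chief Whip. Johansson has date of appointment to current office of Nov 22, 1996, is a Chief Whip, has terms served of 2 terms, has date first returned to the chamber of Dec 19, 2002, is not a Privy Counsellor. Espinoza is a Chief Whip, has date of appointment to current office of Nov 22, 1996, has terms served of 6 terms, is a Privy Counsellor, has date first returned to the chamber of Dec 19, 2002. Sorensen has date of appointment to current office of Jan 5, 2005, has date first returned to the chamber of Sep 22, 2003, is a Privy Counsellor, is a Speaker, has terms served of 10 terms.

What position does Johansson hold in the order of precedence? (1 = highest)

7

By parliamentary office: Sorensen, Whitfield and Pereira (Speaker); then Espinoza, Lund, Vance and Johansson (Chief Whip).
Among Sorensen, Whitfield and Pereira, by date first returned to the chamber (later first): Sorensen and Whitfield (Sep 22, 2003) before Pereira (Jan 1, 2002).
Sorensen and Whitfield both have date of appointment to current office Jan 5, 2005, so the next rule applies.
Sorensen and Whitfield both have terms served 10 terms, so the next rule applies.
Among Sorensen and Whitfield, alphabetically by surname: Sorensen before Whitfield.
Espinoza, Lund, Vance and Johansson all have date first returned to the chamber Dec 19, 2002, so the next rule applies.
Espinoza, Lund, Vance and Johansson all have date of appointment to current office Nov 22, 1996, so the next rule applies.
Among Espinoza, Lund, Vance and Johansson, by terms served (higher first): Espinoza, Lund and Vance (6 terms) before Johansson (2 terms).
Among Espinoza, Lund and Vance, alphabetically by surname: Espinoza before Lund before Vance.
Order: Sorensen, Whitfield, Pereira, Espinoza, Lund, Vance, Johansson. So position 7.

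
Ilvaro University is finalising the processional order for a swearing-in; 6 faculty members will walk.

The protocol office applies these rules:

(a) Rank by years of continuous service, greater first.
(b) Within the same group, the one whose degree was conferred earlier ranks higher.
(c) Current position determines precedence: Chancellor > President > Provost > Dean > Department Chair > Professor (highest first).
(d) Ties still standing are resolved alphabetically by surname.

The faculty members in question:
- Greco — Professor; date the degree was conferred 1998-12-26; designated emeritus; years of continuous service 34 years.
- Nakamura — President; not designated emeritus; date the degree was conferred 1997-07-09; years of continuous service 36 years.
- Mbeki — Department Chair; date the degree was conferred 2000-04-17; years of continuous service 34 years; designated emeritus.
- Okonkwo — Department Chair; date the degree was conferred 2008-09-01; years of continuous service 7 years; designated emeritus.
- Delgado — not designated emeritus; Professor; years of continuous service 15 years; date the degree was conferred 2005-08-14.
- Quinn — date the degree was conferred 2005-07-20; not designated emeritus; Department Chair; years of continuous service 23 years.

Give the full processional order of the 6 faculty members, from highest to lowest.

Nakamura, Greco, Mbeki, Quinn, Delgado, Okonkwo

By years of continuous service (higher first): Nakamura (36 years); then Greco and Mbeki (both 34 years); then Quinn (23 years); then Delgado (15 years); then Okonkwo (7 years).
Among Greco and Mbeki, by date the degree was conferred (earlier first): Greco (1998-12-26) before Mbeki (2000-04-17).
Full order: Nakamura, Greco, Mbeki, Quinn, Delgado, Okonkwo.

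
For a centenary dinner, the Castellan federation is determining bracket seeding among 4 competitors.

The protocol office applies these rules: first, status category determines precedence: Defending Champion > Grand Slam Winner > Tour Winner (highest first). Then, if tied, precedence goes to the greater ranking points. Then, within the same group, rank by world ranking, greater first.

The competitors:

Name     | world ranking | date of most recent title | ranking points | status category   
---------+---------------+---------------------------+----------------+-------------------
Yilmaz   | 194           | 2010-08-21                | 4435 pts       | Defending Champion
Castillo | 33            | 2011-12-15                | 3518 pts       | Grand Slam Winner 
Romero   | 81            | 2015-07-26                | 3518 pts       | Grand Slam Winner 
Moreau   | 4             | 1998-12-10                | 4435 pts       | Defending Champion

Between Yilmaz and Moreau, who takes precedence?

By status category: Yilmaz and Moreau (Defending Champion); then Romero and Castillo (Grand Slam Winner).
Yilmaz and Moreau both have ranking points 4435 pts, so the next rule applies.
Among Yilmaz and Moreau, by world ranking (higher first): Yilmaz (194) before Moreau (4).
Romero and Castillo both have ranking points 3518 pts, so the next rule applies.
Among Romero and Castillo, by world ranking (higher first): Romero (81) before Castillo (33).
So Yilmaz takes precedence.

Yilmaz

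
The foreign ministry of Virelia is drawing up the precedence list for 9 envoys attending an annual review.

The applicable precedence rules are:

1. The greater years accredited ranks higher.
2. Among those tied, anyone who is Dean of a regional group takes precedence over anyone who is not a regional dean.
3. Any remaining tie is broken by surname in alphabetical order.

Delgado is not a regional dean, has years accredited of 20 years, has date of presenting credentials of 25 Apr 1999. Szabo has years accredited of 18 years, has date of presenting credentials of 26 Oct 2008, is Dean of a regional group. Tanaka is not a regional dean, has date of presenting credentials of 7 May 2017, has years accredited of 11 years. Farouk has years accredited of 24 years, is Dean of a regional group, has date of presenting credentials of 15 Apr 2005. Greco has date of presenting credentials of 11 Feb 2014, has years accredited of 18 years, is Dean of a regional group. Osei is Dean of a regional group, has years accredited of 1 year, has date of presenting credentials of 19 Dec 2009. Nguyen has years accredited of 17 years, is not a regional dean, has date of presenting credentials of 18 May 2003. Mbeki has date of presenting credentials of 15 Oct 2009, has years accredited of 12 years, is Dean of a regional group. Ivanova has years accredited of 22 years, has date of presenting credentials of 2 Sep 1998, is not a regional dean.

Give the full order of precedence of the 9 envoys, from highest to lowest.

Farouk, Ivanova, Delgado, Greco, Szabo, Nguyen, Mbeki, Tanaka, Osei

By years accredited (higher first): Farouk (24 years); then Ivanova (22 years); then Delgado (20 years); then Greco and Szabo (both 18 years); then Nguyen (17 years); then Mbeki (12 years); then Tanaka (11 years); then Osei (1 year).
Greco and Szabo are each Dean of a regional group, so the next rule applies.
Among Greco and Szabo, alphabetically by surname: Greco before Szabo.
Full order: Farouk, Ivanova, Delgado, Greco, Szabo, Nguyen, Mbeki, Tanaka, Osei.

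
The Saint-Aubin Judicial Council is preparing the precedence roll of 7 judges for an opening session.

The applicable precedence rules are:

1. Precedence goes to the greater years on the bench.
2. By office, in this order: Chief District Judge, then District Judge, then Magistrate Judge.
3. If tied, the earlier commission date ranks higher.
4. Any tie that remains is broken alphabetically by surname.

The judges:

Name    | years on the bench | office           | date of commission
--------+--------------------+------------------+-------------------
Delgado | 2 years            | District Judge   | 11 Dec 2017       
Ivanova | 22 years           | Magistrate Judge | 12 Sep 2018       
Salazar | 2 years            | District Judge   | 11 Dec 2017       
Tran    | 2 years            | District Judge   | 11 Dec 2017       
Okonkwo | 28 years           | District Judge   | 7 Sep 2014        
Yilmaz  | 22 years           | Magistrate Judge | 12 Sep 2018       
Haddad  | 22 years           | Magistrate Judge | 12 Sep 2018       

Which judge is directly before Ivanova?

By years on the bench (higher first): Okonkwo (28 years); then Haddad, Ivanova and Yilmaz (each 22 years); then Delgado, Salazar and Tran (each 2 years).
Haddad, Ivanova and Yilmaz are each Magistrate Judge, so the next rule applies.
Haddad, Ivanova and Yilmaz all have date of commission 12 Sep 2018, so the next rule applies.
Among Haddad, Ivanova and Yilmaz, alphabetically by surname: Haddad before Ivanova before Yilmaz.
Delgado, Salazar and Tran are each District Judge, so the next rule applies.
Delgado, Salazar and Tran all have date of commission 11 Dec 2017, so the next rule applies.
Among Delgado, Salazar and Tran, alphabetically by surname: Delgado before Salazar before Tran.
Order: Okonkwo, Haddad, Ivanova, Yilmaz, Delgado, Salazar, Tran.

Haddad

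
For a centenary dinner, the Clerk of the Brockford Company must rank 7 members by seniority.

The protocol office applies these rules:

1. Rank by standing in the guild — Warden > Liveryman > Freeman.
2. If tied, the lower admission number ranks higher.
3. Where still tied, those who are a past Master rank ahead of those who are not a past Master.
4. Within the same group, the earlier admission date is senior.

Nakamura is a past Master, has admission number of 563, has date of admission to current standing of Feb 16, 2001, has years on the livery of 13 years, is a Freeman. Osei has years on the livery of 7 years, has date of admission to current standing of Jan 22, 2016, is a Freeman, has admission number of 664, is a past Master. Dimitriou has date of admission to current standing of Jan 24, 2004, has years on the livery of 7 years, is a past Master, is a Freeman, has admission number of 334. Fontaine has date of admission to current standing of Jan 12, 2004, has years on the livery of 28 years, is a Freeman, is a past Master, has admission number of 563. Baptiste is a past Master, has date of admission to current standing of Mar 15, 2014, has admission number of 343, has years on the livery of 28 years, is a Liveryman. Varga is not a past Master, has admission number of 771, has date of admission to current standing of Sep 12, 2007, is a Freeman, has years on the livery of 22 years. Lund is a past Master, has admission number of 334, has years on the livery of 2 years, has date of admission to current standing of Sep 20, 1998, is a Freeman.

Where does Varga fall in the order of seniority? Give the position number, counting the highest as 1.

By standing in the guild: Baptiste (Liveryman); then Lund, Dimitriou, Nakamura, Fontaine, Osei and Varga (Freeman).
Among Lund, Dimitriou, Nakamura, Fontaine, Osei and Varga, by admission number (lower first): Lund and Dimitriou (334) before Nakamura and Fontaine (563) before Osei (664) before Varga (771).
Lund and Dimitriou are each a past Master, so the next rule applies.
Among Lund and Dimitriou, by date of admission to current standing (earlier first): Lund (Sep 20, 1998) before Dimitriou (Jan 24, 2004).
Nakamura and Fontaine are each a past Master, so the next rule applies.
Among Nakamura and Fontaine, by date of admission to current standing (earlier first): Nakamura (Feb 16, 2001) before Fontaine (Jan 12, 2004).
Order: Baptiste, Lund, Dimitriou, Nakamura, Fontaine, Osei, Varga. So position 7.

7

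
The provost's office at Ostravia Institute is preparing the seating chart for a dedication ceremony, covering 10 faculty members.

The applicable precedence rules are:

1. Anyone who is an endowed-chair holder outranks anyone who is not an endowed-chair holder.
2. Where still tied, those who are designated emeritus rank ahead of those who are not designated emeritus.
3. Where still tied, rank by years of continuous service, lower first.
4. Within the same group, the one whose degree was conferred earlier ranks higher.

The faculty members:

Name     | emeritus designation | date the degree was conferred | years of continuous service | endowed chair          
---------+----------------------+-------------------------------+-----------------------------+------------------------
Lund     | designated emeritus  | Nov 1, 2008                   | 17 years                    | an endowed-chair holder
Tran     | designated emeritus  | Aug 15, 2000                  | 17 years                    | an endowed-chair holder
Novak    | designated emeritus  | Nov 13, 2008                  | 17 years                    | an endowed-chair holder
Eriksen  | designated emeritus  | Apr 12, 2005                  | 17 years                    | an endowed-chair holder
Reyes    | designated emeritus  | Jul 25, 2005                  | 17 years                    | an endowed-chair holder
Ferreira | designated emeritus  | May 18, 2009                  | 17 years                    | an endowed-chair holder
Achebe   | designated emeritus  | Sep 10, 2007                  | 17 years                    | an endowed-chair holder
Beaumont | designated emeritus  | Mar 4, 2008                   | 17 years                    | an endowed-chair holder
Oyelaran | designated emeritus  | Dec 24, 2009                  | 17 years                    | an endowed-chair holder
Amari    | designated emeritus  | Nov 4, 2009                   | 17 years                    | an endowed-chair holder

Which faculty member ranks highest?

Tran

By the first rule: Tran, Eriksen, Reyes, Achebe, Beaumont, Lund, Novak, Ferreira, Amari and Oyelaran (each an endowed-chair holder).
Tran, Eriksen, Reyes, Achebe, Beaumont, Lund, Novak, Ferreira, Amari and Oyelaran are each designated emeritus, so the next rule applies.
Tran, Eriksen, Reyes, Achebe, Beaumont, Lund, Novak, Ferreira, Amari and Oyelaran all have years of continuous service 17 years, so the next rule applies.
Among Tran, Eriksen, Reyes, Achebe, Beaumont, Lund, Novak, Ferreira, Amari and Oyelaran, by date the degree was conferred (earlier first): Tran (Aug 15, 2000) before Eriksen (Apr 12, 2005) before Reyes (Jul 25, 2005) before Achebe (Sep 10, 2007) before Beaumont (Mar 4, 2008) before Lund (Nov 1, 2008) before Novak (Nov 13, 2008) before Ferreira (May 18, 2009) before Amari (Nov 4, 2009) before Oyelaran (Dec 24, 2009).
Order: Tran, Eriksen, Reyes, Achebe, Beaumont, Lund, Novak, Ferreira, Amari, Oyelaran.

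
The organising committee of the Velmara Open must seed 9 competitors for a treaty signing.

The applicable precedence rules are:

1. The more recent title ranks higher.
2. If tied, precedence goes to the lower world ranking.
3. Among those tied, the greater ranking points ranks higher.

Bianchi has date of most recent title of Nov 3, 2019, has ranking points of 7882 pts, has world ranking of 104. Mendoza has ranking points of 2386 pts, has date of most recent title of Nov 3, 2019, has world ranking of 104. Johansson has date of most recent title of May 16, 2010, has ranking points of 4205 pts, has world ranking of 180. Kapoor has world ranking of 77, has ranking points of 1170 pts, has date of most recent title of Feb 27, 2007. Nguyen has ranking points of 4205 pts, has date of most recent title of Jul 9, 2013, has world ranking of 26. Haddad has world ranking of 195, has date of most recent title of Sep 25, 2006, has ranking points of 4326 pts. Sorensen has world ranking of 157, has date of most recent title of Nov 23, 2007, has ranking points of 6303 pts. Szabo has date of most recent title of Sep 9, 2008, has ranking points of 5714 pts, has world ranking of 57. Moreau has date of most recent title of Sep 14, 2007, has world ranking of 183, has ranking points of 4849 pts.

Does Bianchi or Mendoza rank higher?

Bianchi

By date of most recent title (later first): Bianchi and Mendoza (both Nov 3, 2019); then Nguyen (Jul 9, 2013); then Johansson (May 16, 2010); then Szabo (Sep 9, 2008); then Sorensen (Nov 23, 2007); then Moreau (Sep 14, 2007); then Kapoor (Feb 27, 2007); then Haddad (Sep 25, 2006).
Bianchi and Mendoza both have world ranking 104, so the next rule applies.
Among Bianchi and Mendoza, by ranking points (higher first): Bianchi (7882 pts) before Mendoza (2386 pts).
So Bianchi takes precedence.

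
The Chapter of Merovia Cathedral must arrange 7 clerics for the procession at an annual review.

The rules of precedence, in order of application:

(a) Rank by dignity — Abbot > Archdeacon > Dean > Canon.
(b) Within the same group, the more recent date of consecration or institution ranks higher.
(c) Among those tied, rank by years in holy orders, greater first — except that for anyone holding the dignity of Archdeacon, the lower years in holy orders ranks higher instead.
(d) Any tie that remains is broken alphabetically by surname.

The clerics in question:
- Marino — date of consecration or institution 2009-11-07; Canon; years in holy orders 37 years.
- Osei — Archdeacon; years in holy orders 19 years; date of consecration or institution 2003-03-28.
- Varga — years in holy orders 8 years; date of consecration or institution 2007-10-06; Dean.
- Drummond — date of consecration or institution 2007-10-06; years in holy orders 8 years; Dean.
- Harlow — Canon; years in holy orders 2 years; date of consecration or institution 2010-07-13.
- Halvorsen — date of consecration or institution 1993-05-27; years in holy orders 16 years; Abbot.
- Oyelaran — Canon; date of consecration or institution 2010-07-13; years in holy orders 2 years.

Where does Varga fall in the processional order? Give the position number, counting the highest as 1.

By dignity: Halvorsen (Abbot); then Osei (Archdeacon); then Drummond and Varga (Dean); then Harlow, Oyelaran and Marino (Canon).
Drummond and Varga both have date of consecration or institution 2007-10-06, so the next rule applies.
Drummond and Varga both have years in holy orders 8 years, so the next rule applies.
Among Drummond and Varga, alphabetically by surname: Drummond before Varga.
Among Harlow, Oyelaran and Marino, by date of consecration or institution (later first): Harlow and Oyelaran (2010-07-13) before Marino (2009-11-07).
Harlow and Oyelaran both have years in holy orders 2 years, so the next rule applies.
Among Harlow and Oyelaran, alphabetically by surname: Harlow before Oyelaran.
Order: Halvorsen, Osei, Drummond, Varga, Harlow, Oyelaran, Marino. So position 4.

4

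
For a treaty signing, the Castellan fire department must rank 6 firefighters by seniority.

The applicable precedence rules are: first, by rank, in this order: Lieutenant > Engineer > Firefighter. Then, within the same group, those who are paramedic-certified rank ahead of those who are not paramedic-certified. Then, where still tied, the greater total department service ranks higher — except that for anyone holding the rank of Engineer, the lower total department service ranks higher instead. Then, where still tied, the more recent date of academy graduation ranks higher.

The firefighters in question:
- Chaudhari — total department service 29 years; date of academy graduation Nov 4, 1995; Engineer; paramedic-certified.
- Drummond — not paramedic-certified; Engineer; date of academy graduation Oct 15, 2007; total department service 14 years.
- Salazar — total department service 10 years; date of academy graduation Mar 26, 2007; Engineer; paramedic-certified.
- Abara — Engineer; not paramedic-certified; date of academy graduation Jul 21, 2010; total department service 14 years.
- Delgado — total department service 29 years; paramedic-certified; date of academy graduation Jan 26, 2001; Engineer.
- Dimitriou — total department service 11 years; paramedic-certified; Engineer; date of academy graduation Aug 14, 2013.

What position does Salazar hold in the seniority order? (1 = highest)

By rank: Salazar, Dimitriou, Delgado, Chaudhari, Abara and Drummond (Engineer).
Among Salazar, Dimitriou, Delgado, Chaudhari, Abara and Drummond, paramedic-certified before not paramedic-certified: Salazar, Dimitriou, Delgado and Chaudhari (paramedic-certified) before Abara and Drummond (not paramedic-certified).
Among Salazar, Dimitriou, Delgado and Chaudhari, by total department service (lower first) (reversed rule for this group): Salazar (10 years) before Dimitriou (11 years) before Delgado and Chaudhari (29 years).
Among Delgado and Chaudhari, by date of academy graduation (later first): Delgado (Jan 26, 2001) before Chaudhari (Nov 4, 1995).
Abara and Drummond both have total department service 14 years, so the next rule applies.
Among Abara and Drummond, by date of academy graduation (later first): Abara (Jul 21, 2010) before Drummond (Oct 15, 2007).
Order: Salazar, Dimitriou, Delgado, Chaudhari, Abara, Drummond. So position 1.

1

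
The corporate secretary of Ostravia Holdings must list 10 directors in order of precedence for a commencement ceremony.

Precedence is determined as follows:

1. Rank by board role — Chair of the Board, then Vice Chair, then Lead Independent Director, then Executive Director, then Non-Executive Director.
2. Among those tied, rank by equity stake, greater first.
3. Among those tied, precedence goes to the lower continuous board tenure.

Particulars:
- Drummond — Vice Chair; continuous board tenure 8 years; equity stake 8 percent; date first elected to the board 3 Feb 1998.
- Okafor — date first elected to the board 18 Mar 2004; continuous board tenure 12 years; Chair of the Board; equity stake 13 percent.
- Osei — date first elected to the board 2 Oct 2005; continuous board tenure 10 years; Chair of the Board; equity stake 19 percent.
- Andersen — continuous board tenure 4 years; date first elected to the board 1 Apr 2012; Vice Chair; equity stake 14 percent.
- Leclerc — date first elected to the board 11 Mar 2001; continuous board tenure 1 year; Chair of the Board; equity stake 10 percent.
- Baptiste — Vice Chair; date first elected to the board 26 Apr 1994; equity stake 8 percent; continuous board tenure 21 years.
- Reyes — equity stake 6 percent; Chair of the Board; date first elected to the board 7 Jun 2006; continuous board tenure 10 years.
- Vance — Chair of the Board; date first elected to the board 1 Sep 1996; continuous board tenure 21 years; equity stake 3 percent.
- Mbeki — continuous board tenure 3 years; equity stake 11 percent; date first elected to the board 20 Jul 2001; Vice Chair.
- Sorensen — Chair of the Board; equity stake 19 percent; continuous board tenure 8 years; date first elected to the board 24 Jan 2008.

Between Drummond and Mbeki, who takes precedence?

Mbeki

By board role: Sorensen, Osei, Okafor, Leclerc, Reyes and Vance (Chair of the Board); then Andersen, Mbeki, Drummond and Baptiste (Vice Chair).
Among Sorensen, Osei, Okafor, Leclerc, Reyes and Vance, by equity stake (higher first): Sorensen and Osei (19 percent) before Okafor (13 percent) before Leclerc (10 percent) before Reyes (6 percent) before Vance (3 percent).
Among Sorensen and Osei, by continuous board tenure (lower first): Sorensen (8 years) before Osei (10 years).
Among Andersen, Mbeki, Drummond and Baptiste, by equity stake (higher first): Andersen (14 percent) before Mbeki (11 percent) before Drummond and Baptiste (8 percent).
Among Drummond and Baptiste, by continuous board tenure (lower first): Drummond (8 years) before Baptiste (21 years).
So Mbeki takes precedence.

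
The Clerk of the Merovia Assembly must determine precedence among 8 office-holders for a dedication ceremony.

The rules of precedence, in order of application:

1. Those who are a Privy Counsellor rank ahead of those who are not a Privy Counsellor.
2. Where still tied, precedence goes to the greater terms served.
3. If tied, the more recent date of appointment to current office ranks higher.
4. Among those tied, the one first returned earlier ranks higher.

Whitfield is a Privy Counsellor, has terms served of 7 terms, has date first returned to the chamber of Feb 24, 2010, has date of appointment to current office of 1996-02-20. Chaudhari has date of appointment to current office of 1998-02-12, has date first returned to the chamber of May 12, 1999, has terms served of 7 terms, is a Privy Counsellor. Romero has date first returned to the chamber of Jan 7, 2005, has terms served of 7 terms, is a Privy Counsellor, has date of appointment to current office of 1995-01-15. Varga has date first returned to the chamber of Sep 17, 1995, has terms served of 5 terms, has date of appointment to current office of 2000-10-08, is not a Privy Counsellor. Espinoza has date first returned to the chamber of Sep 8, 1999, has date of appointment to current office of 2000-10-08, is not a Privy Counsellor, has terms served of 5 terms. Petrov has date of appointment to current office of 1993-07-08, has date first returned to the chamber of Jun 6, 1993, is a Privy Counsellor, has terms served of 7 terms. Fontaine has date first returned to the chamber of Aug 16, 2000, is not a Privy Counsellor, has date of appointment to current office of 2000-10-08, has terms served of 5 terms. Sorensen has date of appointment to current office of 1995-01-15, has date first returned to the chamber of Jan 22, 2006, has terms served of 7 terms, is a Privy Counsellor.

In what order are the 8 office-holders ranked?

By the first rule: Chaudhari, Whitfield, Romero, Sorensen and Petrov (each a Privy Counsellor); then Varga, Espinoza and Fontaine (each not a Privy Counsellor).
Chaudhari, Whitfield, Romero, Sorensen and Petrov all have terms served 7 terms, so the next rule applies.
Among Chaudhari, Whitfield, Romero, Sorensen and Petrov, by date of appointment to current office (later first): Chaudhari (1998-02-12) before Whitfield (1996-02-20) before Romero and Sorensen (1995-01-15) before Petrov (1993-07-08).
Among Romero and Sorensen, by date first returned to the chamber (earlier first): Romero (Jan 7, 2005) before Sorensen (Jan 22, 2006).
Varga, Espinoza and Fontaine all have terms served 5 terms, so the next rule applies.
Varga, Espinoza and Fontaine all have date of appointment to current office 2000-10-08, so the next rule applies.
Among Varga, Espinoza and Fontaine, by date first returned to the chamber (earlier first): Varga (Sep 17, 1995) before Espinoza (Sep 8, 1999) before Fontaine (Aug 16, 2000).
Full order: Chaudhari, Whitfield, Romero, Sorensen, Petrov, Varga, Espinoza, Fontaine.

Chaudhari, Whitfield, Romero, Sorensen, Petrov, Varga, Espinoza, Fontaine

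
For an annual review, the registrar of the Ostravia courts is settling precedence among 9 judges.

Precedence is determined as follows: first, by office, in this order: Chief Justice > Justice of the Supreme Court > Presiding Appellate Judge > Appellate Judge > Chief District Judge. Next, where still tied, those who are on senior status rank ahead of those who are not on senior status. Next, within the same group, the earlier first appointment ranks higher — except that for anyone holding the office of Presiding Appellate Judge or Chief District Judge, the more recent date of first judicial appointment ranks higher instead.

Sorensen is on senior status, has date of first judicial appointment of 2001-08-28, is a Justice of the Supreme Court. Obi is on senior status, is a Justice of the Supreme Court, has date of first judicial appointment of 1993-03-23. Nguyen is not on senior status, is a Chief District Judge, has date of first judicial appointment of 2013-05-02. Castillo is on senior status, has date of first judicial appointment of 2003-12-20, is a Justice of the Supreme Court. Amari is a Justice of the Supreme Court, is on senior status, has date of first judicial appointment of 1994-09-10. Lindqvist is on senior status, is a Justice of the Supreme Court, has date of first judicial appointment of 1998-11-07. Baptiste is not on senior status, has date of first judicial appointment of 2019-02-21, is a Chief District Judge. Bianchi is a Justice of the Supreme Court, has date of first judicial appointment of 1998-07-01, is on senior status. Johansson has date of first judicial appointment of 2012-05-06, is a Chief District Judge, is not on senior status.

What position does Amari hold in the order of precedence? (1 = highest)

2

By office: Obi, Amari, Bianchi, Lindqvist, Sorensen and Castillo (Justice of the Supreme Court); then Baptiste, Nguyen and Johansson (Chief District Judge).
Obi, Amari, Bianchi, Lindqvist, Sorensen and Castillo are each on senior status, so the next rule applies.
Among Obi, Amari, Bianchi, Lindqvist, Sorensen and Castillo, by date of first judicial appointment (earlier first): Obi (1993-03-23) before Amari (1994-09-10) before Bianchi (1998-07-01) before Lindqvist (1998-11-07) before Sorensen (2001-08-28) before Castillo (2003-12-20).
Baptiste, Nguyen and Johansson are each not on senior status, so the next rule applies.
Among Baptiste, Nguyen and Johansson, by date of first judicial appointment (later first) (reversed rule for this group): Baptiste (2019-02-21) before Nguyen (2013-05-02) before Johansson (2012-05-06).
Order: Obi, Amari, Bianchi, Lindqvist, Sorensen, Castillo, Baptiste, Nguyen, Johansson. So position 2.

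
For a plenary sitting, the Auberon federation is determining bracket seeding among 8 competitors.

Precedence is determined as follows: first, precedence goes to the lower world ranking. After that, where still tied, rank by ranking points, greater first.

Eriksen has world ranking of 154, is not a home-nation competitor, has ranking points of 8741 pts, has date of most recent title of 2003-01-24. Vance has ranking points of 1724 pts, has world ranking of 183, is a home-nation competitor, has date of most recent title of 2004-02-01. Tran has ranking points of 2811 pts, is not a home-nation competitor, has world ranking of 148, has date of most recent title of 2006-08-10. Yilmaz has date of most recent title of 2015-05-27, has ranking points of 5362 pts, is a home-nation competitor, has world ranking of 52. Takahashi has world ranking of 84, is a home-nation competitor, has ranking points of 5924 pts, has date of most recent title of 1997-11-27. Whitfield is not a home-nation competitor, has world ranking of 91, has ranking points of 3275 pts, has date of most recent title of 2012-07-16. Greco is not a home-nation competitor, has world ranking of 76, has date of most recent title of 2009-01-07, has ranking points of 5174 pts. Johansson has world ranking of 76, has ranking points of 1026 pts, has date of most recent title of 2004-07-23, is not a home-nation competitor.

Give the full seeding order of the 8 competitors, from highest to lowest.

Yilmaz, Greco, Johansson, Takahashi, Whitfield, Tran, Eriksen, Vance

By world ranking (lower first): Yilmaz (52); then Greco and Johansson (both 76); then Takahashi (84); then Whitfield (91); then Tran (148); then Eriksen (154); then Vance (183).
Among Greco and Johansson, by ranking points (higher first): Greco (5174 pts) before Johansson (1026 pts).
Full order: Yilmaz, Greco, Johansson, Takahashi, Whitfield, Tran, Eriksen, Vance.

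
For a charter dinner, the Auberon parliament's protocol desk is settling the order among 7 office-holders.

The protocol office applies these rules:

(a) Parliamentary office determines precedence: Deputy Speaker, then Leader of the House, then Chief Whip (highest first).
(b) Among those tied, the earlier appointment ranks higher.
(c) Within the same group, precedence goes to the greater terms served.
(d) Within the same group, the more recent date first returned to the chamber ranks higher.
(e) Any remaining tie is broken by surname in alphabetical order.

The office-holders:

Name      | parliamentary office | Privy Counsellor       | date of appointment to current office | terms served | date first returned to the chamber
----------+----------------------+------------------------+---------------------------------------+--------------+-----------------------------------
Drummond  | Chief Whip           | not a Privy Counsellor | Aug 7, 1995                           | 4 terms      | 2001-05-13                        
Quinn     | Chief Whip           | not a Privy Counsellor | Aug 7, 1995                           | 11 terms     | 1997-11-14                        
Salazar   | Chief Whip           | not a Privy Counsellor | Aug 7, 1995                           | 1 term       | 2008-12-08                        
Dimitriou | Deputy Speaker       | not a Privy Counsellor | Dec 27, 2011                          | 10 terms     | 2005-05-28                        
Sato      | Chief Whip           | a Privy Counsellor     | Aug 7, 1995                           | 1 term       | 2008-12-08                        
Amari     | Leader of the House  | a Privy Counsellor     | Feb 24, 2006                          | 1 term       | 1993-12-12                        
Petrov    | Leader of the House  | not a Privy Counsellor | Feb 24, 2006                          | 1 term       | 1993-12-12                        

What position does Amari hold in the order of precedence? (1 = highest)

By parliamentary office: Dimitriou (Deputy Speaker); then Amari and Petrov (Leader of the House); then Quinn, Drummond, Salazar and Sato (Chief Whip).
Amari and Petrov both have date of appointment to current office Feb 24, 2006, so the next rule applies.
Amari and Petrov both have terms served 1 term, so the next rule applies.
Amari and Petrov both have date first returned to the chamber 1993-12-12, so the next rule applies.
Among Amari and Petrov, alphabetically by surname: Amari before Petrov.
Quinn, Drummond, Salazar and Sato all have date of appointment to current office Aug 7, 1995, so the next rule applies.
Among Quinn, Drummond, Salazar and Sato, by terms served (higher first): Quinn (11 terms) before Drummond (4 terms) before Salazar and Sato (1 term).
Salazar and Sato both have date first returned to the chamber 2008-12-08, so the next rule applies.
Among Salazar and Sato, alphabetically by surname: Salazar before Sato.
Order: Dimitriou, Amari, Petrov, Quinn, Drummond, Salazar, Sato. So position 2.

2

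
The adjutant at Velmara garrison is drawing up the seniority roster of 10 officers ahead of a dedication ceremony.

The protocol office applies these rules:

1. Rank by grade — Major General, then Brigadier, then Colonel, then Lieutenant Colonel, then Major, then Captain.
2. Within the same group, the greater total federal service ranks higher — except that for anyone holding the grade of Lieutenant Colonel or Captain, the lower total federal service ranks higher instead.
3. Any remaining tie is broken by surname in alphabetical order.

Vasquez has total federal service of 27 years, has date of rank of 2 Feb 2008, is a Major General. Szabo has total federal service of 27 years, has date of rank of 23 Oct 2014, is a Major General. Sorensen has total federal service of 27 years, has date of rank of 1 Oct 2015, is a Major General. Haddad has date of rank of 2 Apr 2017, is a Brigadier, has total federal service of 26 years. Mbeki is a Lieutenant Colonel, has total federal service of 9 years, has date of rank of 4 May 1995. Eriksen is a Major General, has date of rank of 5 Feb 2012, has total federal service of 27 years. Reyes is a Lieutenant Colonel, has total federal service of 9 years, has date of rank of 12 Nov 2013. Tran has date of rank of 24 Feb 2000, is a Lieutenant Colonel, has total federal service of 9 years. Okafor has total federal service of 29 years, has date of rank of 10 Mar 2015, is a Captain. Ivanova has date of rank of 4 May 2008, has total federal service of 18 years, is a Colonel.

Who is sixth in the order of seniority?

Ivanova

By grade: Eriksen, Sorensen, Szabo and Vasquez (Major General); then Haddad (Brigadier); then Ivanova (Colonel); then Mbeki, Reyes and Tran (Lieutenant Colonel); then Okafor (Captain).
Eriksen, Sorensen, Szabo and Vasquez all have total federal service 27 years, so the next rule applies.
Among Eriksen, Sorensen, Szabo and Vasquez, alphabetically by surname: Eriksen before Sorensen before Szabo before Vasquez.
Mbeki, Reyes and Tran all have total federal service 9 years, so the next rule applies.
Among Mbeki, Reyes and Tran, alphabetically by surname: Mbeki before Reyes before Tran.
Order: Eriksen, Sorensen, Szabo, Vasquez, Haddad, Ivanova, Mbeki, Reyes, Tran, Okafor.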